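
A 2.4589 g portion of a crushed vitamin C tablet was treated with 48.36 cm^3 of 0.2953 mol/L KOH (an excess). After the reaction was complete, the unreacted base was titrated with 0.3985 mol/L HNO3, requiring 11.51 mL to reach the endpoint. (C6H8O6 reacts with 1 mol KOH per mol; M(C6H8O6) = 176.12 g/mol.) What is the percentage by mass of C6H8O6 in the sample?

Total n(KOH) added = 0.2953 x 0.04836 = 0.01428 mol.
n(HNO3) used = 0.3985 x 0.01151 = 0.004587 mol, which equals the excess n(KOH).
So n(KOH) consumed by the sample = 0.01428 - 0.004587 = 0.009694 mol.
n(C6H8O6) = 0.009694 / 1 = 0.009694 mol.
mass C6H8O6 = 0.009694 x 176.12 = 1.707 g, so %C6H8O6 = 1.707/2.4589 x 100 = 69.4%.

69.4%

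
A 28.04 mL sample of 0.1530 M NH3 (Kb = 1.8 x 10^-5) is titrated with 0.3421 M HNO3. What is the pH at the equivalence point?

5.12

n(NH3) = 0.1530 x 0.02804 = 0.004290 mol; V(HNO3) at equivalence = 0.004290/0.3421 = 0.01254 L.
At equivalence the base is fully converted to NH4+; total volume = 0.04058 L, so [NH4+] = 0.004290/0.04058 = 0.1057 M.
Ka(NH4+) = Kw/Kb = 1.0e-14 / 1.8 x 10^-5 = 5.56e-10.
[H^+] = sqrt(Ka x [NH4+]) = sqrt(5.56e-10 x 0.1057) = 7.66e-6 M.
pH = -log(7.66e-6) = 5.12.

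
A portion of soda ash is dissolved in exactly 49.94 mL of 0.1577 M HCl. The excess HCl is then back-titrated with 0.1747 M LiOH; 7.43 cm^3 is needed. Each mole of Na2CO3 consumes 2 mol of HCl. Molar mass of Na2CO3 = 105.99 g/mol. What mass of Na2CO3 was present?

0.349 g

Total n(HCl) added = 0.1577 x 0.04994 = 0.007876 mol.
n(LiOH) used = 0.1747 x 0.007430 = 0.001298 mol, which equals the excess n(HCl).
So n(HCl) consumed by the sample = 0.007876 - 0.001298 = 0.006578 mol.
n(Na2CO3) = 0.006578 / 2 = 0.003289 mol.
mass = 0.003289 mol x 105.99 g/mol = 0.349 g.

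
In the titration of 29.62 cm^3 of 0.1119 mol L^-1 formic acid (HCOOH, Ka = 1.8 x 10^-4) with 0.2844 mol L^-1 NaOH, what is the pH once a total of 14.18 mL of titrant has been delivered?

n(acid) = 0.1119 x 0.02962 = 0.003314 mol; n(NaOH) added = 0.2844 x 0.01418 = 0.004033 mol.
Base is in excess by 0.004033 - 0.003314 = 0.0007183 mol in a total volume of 0.04380 L.
[OH^-] = 0.0007183/0.04380 = 0.01640 M, so pOH = 1.79 and pH = 14.00 - 1.79 = 12.21.

12.21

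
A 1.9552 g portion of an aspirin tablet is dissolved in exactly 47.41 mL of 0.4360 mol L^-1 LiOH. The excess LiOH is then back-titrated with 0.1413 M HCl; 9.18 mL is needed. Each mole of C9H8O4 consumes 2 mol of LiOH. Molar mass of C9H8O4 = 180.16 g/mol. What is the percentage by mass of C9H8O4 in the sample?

89.3%

Total n(LiOH) added = 0.4360 x 0.04741 = 0.02067 mol.
n(HCl) used = 0.1413 x 0.009180 = 0.001297 mol, which equals the excess n(LiOH).
So n(LiOH) consumed by the sample = 0.02067 - 0.001297 = 0.01937 mol.
n(C9H8O4) = 0.01937 / 2 = 0.009687 mol.
mass C9H8O4 = 0.009687 x 180.16 = 1.745 g, so %C9H8O4 = 1.745/1.9552 x 100 = 89.3%.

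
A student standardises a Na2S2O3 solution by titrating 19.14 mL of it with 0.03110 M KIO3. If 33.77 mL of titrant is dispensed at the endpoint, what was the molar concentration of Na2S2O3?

0.329 M

n(KIO3) = 0.03110 x 0.03377 = 0.001050 mol.
From the balanced equation, 1 mol KIO3 reacts with 6 mol Na2S2O3, so n(Na2S2O3) = 0.001050 x 6/1 = 0.006301 mol.
[Na2S2O3] = 0.006301 / 0.01914 L = 0.329 M.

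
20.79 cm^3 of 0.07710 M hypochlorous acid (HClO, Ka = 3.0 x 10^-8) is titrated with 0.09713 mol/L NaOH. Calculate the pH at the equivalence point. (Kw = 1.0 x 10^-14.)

n(HClO) = 0.07710 x 0.02079 = 0.001603 mol; V(NaOH) at equivalence = 0.001603/0.09713 = 0.01650 L.
At equivalence all the acid is converted to ClO-; total volume = 0.02079 + 0.01650 = 0.03729 L, so [ClO-] = 0.001603/0.03729 = 0.04298 M.
Kb = Kw/Ka = 1.0e-14 / 3.0 x 10^-8 = 3.33e-7.
[OH^-] = sqrt(Kb x [ClO-]) = sqrt(3.33e-7 x 0.04298) = 0.000120 M.
pOH = 3.92, so pH = 14.00 - 3.92 = 10.08.

10.08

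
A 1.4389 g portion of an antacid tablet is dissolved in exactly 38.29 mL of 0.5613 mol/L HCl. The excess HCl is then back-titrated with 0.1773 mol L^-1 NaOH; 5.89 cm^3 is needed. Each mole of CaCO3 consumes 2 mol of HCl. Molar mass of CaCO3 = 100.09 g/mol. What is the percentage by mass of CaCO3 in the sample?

71.1%

Total n(HCl) added = 0.5613 x 0.03829 = 0.02149 mol.
n(NaOH) used = 0.1773 x 0.005890 = 0.001044 mol, which equals the excess n(HCl).
So n(HCl) consumed by the sample = 0.02149 - 0.001044 = 0.02045 mol.
n(CaCO3) = 0.02045 / 2 = 0.01022 mol.
mass CaCO3 = 0.01022 x 100.09 = 1.023 g, so %CaCO3 = 1.023/1.4389 x 100 = 71.1%.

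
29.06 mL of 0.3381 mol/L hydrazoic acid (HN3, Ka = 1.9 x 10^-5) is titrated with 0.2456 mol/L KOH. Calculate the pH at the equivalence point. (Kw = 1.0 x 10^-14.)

8.94

n(HN3) = 0.3381 x 0.02906 = 0.009825 mol; V(KOH) at equivalence = 0.009825/0.2456 = 0.04000 L.
At equivalence all the acid is converted to N3-; total volume = 0.02906 + 0.04000 = 0.06906 L, so [N3-] = 0.009825/0.06906 = 0.1423 M.
Kb = Kw/Ka = 1.0e-14 / 1.9 x 10^-5 = 5.26e-10.
[OH^-] = sqrt(Kb x [N3-]) = sqrt(5.26e-10 x 0.1423) = 8.65e-6 M.
pOH = 5.06, so pH = 14.00 - 5.06 = 8.94.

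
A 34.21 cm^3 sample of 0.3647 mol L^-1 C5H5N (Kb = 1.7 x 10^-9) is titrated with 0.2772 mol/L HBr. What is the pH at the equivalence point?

n(C5H5N) = 0.3647 x 0.03421 = 0.01248 mol; V(HBr) at equivalence = 0.01248/0.2772 = 0.04501 L.
At equivalence the base is fully converted to C5H5NH+; total volume = 0.07922 L, so [C5H5NH+] = 0.01248/0.07922 = 0.1575 M.
Ka(C5H5NH+) = Kw/Kb = 1.0e-14 / 1.7 x 10^-9 = 5.88e-6.
[H^+] = sqrt(Ka x [C5H5NH+]) = sqrt(5.88e-6 x 0.1575) = 0.000963 M.
pH = -log(0.000963) = 3.02.

3.02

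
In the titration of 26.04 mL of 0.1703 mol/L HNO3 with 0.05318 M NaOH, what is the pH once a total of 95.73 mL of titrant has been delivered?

n(acid) = 0.1703 x 0.02604 = 0.004435 mol; n(NaOH) added = 0.05318 x 0.09573 = 0.005091 mol.
Base is in excess by 0.005091 - 0.004435 = 0.0006563 mol in a total volume of 0.1218 L.
[OH^-] = 0.0006563/0.1218 = 0.005390 M, so pOH = 2.27 and pH = 14.00 - 2.27 = 11.73.

11.73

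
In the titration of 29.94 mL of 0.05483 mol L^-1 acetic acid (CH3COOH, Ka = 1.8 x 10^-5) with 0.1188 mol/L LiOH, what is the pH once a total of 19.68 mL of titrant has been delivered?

n(acid) = 0.05483 x 0.02994 = 0.001642 mol; n(LiOH) added = 0.1188 x 0.01968 = 0.002338 mol.
Base is in excess by 0.002338 - 0.001642 = 0.0006964 mol in a total volume of 0.04962 L.
[OH^-] = 0.0006964/0.04962 = 0.01403 M, so pOH = 1.85 and pH = 14.00 - 1.85 = 12.15.

12.15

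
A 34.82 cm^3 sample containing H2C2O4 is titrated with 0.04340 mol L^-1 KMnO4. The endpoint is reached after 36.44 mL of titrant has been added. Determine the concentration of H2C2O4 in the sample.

n(KMnO4) = 0.04340 x 0.03644 = 0.001581 mol.
From the balanced equation, 2 mol KMnO4 reacts with 5 mol H2C2O4, so n(H2C2O4) = 0.001581 x 5/2 = 0.003954 mol.
[H2C2O4] = 0.003954 / 0.03482 L = 0.114 M.

0.114 M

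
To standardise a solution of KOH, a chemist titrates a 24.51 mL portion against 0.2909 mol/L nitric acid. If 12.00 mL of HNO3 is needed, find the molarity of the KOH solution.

0.142 M

n(HNO3) delivered = 0.2909 x 0.01200 = 0.003491 mol.
For a 1:1 reaction, n(KOH) = 0.003491 mol.
[KOH] = 0.003491 mol / 0.02451 L = 0.142 M.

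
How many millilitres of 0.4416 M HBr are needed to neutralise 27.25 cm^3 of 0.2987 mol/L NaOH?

n(NaOH) = 0.2987 mol/L x 0.02725 L = 0.008140 mol.
At equivalence n(HBr) = n(NaOH) = 0.008140 mol.
V(HBr) = 0.008140 / 0.4416 = 0.01843 L = 18.4 mL.

18.4 mL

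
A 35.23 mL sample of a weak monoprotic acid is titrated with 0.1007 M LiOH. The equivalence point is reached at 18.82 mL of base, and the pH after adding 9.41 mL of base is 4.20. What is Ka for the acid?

6.3 x 10^-5

9.41 mL is half of the equivalence volume, so this is the half-equivalence point where [HA] = [A^-].
At half-equivalence pH = pKa, so pKa = 4.20.
Ka = 10^(-4.20) = 6.3 x 10^-5.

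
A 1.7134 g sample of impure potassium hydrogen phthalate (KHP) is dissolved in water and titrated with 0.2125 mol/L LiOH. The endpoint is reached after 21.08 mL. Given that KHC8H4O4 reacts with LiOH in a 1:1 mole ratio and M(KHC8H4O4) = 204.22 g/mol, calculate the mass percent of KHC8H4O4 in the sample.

n(LiOH) = 0.2125 x 0.02108 = 0.004479 mol.
n(KHC8H4O4) = 0.004479 / 1 = 0.004479 mol.
mass of KHC8H4O4 = 0.004479 x 204.22 = 0.9148 g.
% purity = 0.9148 / 1.7134 x 100 = 53.4%.

53.4%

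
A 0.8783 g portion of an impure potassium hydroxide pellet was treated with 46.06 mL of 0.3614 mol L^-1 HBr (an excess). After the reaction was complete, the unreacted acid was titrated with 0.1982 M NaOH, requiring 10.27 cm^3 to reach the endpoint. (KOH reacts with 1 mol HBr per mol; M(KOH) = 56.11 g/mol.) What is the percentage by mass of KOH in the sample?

93.3%

Total n(HBr) added = 0.3614 x 0.04606 = 0.01665 mol.
n(NaOH) used = 0.1982 x 0.01027 = 0.002036 mol, which equals the excess n(HBr).
So n(HBr) consumed by the sample = 0.01665 - 0.002036 = 0.01461 mol.
n(KOH) = 0.01461 / 1 = 0.01461 mol.
mass KOH = 0.01461 x 56.11 = 0.8198 g, so %KOH = 0.8198/0.8783 x 100 = 93.3%.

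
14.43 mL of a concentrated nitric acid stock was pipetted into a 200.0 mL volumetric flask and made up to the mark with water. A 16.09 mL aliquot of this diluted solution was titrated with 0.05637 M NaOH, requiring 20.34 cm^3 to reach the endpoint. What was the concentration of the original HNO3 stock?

0.988 M

n(NaOH) = 0.05637 x 0.02034 = 0.001147 mol.
n(HNO3) in the aliquot = 0.001147 mol.
[diluted HNO3] = 0.001147 / 0.01609 = 0.07126 M.
Dilution factor = 200.0/14.43 = 13.86, so [stock] = 0.07126 x 13.86 = 0.988 M.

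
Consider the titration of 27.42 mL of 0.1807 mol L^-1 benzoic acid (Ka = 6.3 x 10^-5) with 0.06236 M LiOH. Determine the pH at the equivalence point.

8.43

n(C6H5COOH) = 0.1807 x 0.02742 = 0.004955 mol; V(LiOH) at equivalence = 0.004955/0.06236 = 0.07945 L.
At equivalence all the acid is converted to C6H5COO-; total volume = 0.02742 + 0.07945 = 0.1069 L, so [C6H5COO-] = 0.004955/0.1069 = 0.04636 M.
Kb = Kw/Ka = 1.0e-14 / 6.3 x 10^-5 = 1.59e-10.
[OH^-] = sqrt(Kb x [C6H5COO-]) = sqrt(1.59e-10 x 0.04636) = 2.71e-6 M.
pOH = 5.57, so pH = 14.00 - 5.57 = 8.43.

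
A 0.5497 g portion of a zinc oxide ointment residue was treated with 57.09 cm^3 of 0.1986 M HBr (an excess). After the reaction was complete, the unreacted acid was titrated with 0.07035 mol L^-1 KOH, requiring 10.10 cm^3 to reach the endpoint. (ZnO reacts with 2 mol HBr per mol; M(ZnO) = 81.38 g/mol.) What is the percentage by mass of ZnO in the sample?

Total n(HBr) added = 0.1986 x 0.05709 = 0.01134 mol.
n(KOH) used = 0.07035 x 0.01010 = 0.0007105 mol, which equals the excess n(HBr).
So n(HBr) consumed by the sample = 0.01134 - 0.0007105 = 0.01063 mol.
n(ZnO) = 0.01063 / 2 = 0.005314 mol.
mass ZnO = 0.005314 x 81.38 = 0.4324 g, so %ZnO = 0.4324/0.5497 x 100 = 78.7%.

78.7%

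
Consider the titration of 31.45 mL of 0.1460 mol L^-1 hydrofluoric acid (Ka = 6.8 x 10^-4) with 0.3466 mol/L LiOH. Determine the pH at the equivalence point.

n(HF) = 0.1460 x 0.03145 = 0.004592 mol; V(LiOH) at equivalence = 0.004592/0.3466 = 0.01325 L.
At equivalence all the acid is converted to F-; total volume = 0.03145 + 0.01325 = 0.04470 L, so [F-] = 0.004592/0.04470 = 0.1027 M.
Kb = Kw/Ka = 1.0e-14 / 6.8 x 10^-4 = 1.47e-11.
[OH^-] = sqrt(Kb x [F-]) = sqrt(1.47e-11 x 0.1027) = 1.23e-6 M.
pOH = 5.91, so pH = 14.00 - 5.91 = 8.09.

8.09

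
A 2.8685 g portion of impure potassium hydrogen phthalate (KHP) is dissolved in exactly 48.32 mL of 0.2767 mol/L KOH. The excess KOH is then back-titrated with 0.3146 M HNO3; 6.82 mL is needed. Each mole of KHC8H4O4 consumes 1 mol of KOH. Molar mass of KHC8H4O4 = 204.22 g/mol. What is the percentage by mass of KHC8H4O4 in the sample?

79.9%

Total n(KOH) added = 0.2767 x 0.04832 = 0.01337 mol.
n(HNO3) used = 0.3146 x 0.006820 = 0.002146 mol, which equals the excess n(KOH).
So n(KOH) consumed by the sample = 0.01337 - 0.002146 = 0.01122 mol.
n(KHC8H4O4) = 0.01122 / 1 = 0.01122 mol.
mass KHC8H4O4 = 0.01122 x 204.22 = 2.292 g, so %KHC8H4O4 = 2.292/2.8685 x 100 = 79.9%.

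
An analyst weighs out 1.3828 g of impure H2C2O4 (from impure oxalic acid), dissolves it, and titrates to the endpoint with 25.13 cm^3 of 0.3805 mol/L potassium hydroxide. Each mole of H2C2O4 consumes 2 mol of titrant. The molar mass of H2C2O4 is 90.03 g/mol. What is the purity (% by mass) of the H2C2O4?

31.1%

n(KOH) = 0.3805 x 0.02513 = 0.009562 mol.
n(H2C2O4) = 0.009562 / 2 = 0.004781 mol.
mass of H2C2O4 = 0.004781 x 90.03 = 0.4304 g.
% purity = 0.4304 / 1.3828 x 100 = 31.1%.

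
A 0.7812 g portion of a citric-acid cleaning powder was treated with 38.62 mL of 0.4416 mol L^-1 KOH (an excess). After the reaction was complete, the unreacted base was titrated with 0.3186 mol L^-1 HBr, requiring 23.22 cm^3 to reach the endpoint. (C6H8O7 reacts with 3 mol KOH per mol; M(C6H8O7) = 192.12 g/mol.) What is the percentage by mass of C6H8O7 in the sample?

Total n(KOH) added = 0.4416 x 0.03862 = 0.01705 mol.
n(HBr) used = 0.3186 x 0.02322 = 0.007398 mol, which equals the excess n(KOH).
So n(KOH) consumed by the sample = 0.01705 - 0.007398 = 0.009657 mol.
n(C6H8O7) = 0.009657 / 3 = 0.003219 mol.
mass C6H8O7 = 0.003219 x 192.12 = 0.6184 g, so %C6H8O7 = 0.6184/0.7812 x 100 = 79.2%.

79.2%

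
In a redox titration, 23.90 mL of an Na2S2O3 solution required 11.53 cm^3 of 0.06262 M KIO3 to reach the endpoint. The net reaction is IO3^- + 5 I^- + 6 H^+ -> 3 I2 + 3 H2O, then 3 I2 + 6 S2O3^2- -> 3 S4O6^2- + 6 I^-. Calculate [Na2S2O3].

n(KIO3) = 0.06262 x 0.01153 = 0.0007220 mol.
From the balanced equation, 1 mol KIO3 reacts with 6 mol Na2S2O3, so n(Na2S2O3) = 0.0007220 x 6/1 = 0.004332 mol.
[Na2S2O3] = 0.004332 / 0.02390 L = 0.181 M.

0.181 M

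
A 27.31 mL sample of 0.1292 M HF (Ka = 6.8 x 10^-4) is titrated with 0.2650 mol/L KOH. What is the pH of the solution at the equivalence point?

n(HF) = 0.1292 x 0.02731 = 0.003528 mol; V(KOH) at equivalence = 0.003528/0.2650 = 0.01331 L.
At equivalence all the acid is converted to F-; total volume = 0.02731 + 0.01331 = 0.04062 L, so [F-] = 0.003528/0.04062 = 0.08685 M.
Kb = Kw/Ka = 1.0e-14 / 6.8 x 10^-4 = 1.47e-11.
[OH^-] = sqrt(Kb x [F-]) = sqrt(1.47e-11 x 0.08685) = 1.13e-6 M.
pOH = 5.95, so pH = 14.00 - 5.95 = 8.05.

8.05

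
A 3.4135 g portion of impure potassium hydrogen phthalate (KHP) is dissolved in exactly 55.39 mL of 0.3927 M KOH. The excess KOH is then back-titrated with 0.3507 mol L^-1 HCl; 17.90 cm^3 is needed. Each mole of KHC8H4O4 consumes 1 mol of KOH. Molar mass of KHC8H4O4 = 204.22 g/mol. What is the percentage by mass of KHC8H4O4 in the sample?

92.6%

Total n(KOH) added = 0.3927 x 0.05539 = 0.02175 mol.
n(HCl) used = 0.3507 x 0.01790 = 0.006278 mol, which equals the excess n(KOH).
So n(KOH) consumed by the sample = 0.02175 - 0.006278 = 0.01547 mol.
n(KHC8H4O4) = 0.01547 / 1 = 0.01547 mol.
mass KHC8H4O4 = 0.01547 x 204.22 = 3.160 g, so %KHC8H4O4 = 3.160/3.4135 x 100 = 92.6%.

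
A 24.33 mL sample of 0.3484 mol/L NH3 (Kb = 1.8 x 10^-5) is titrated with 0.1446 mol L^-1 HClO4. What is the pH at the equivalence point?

n(NH3) = 0.3484 x 0.02433 = 0.008477 mol; V(HClO4) at equivalence = 0.008477/0.1446 = 0.05862 L.
At equivalence the base is fully converted to NH4+; total volume = 0.08295 L, so [NH4+] = 0.008477/0.08295 = 0.1022 M.
Ka(NH4+) = Kw/Kb = 1.0e-14 / 1.8 x 10^-5 = 5.56e-10.
[H^+] = sqrt(Ka x [NH4+]) = sqrt(5.56e-10 x 0.1022) = 7.53e-6 M.
pH = -log(7.53e-6) = 5.12.

5.12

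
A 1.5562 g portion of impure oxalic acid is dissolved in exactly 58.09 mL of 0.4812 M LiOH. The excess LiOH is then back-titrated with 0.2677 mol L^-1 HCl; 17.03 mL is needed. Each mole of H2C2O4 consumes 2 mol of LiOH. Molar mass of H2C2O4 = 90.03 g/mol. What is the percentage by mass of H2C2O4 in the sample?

Total n(LiOH) added = 0.4812 x 0.05809 = 0.02795 mol.
n(HCl) used = 0.2677 x 0.01703 = 0.004559 mol, which equals the excess n(LiOH).
So n(LiOH) consumed by the sample = 0.02795 - 0.004559 = 0.02339 mol.
n(H2C2O4) = 0.02339 / 2 = 0.01170 mol.
mass H2C2O4 = 0.01170 x 90.03 = 1.053 g, so %H2C2O4 = 1.053/1.5562 x 100 = 67.7%.

67.7%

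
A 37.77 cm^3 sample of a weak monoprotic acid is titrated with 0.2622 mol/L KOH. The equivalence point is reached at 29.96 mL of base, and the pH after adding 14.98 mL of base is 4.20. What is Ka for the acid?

6.3 x 10^-5

14.98 mL is half of the equivalence volume, so this is the half-equivalence point where [HA] = [A^-].
At half-equivalence pH = pKa, so pKa = 4.20.
Ka = 10^(-4.20) = 6.3 x 10^-5.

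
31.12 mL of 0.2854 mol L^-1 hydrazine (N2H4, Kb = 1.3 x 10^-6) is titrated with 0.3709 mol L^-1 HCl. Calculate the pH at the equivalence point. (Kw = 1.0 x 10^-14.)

4.45

n(N2H4) = 0.2854 x 0.03112 = 0.008882 mol; V(HCl) at equivalence = 0.008882/0.3709 = 0.02395 L.
At equivalence the base is fully converted to N2H5+; total volume = 0.05507 L, so [N2H5+] = 0.008882/0.05507 = 0.1613 M.
Ka(N2H5+) = Kw/Kb = 1.0e-14 / 1.3 x 10^-6 = 7.69e-9.
[H^+] = sqrt(Ka x [N2H5+]) = sqrt(7.69e-9 x 0.1613) = 3.52e-5 M.
pH = -log(3.52e-5) = 4.45.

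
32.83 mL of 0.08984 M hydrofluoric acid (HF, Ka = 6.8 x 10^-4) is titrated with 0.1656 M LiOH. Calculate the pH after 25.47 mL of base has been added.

12.34

n(acid) = 0.08984 x 0.03283 = 0.002949 mol; n(LiOH) added = 0.1656 x 0.02547 = 0.004218 mol.
Base is in excess by 0.004218 - 0.002949 = 0.001268 mol in a total volume of 0.05830 L.
[OH^-] = 0.001268/0.05830 = 0.02176 M, so pOH = 1.66 and pH = 14.00 - 1.66 = 12.34.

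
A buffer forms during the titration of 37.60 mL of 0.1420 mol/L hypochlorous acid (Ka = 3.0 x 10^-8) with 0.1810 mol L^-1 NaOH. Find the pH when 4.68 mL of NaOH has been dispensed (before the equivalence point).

6.80

Initial n(HClO) = 0.1420 x 0.03760 = 0.005339 mol.
n(NaOH) added = 0.1810 x 0.004680 = 0.0008471 mol, converting that many moles of HClO to ClO-.
Remaining n(HClO) = 0.004492 mol; n(ClO-) = 0.0008471 mol.
By Henderson-Hasselbalch, pH = pKa + log([A^-]/[HA]) = 7.52 + log(0.0008471/0.004492) = 7.52 + (-0.72) = 6.80.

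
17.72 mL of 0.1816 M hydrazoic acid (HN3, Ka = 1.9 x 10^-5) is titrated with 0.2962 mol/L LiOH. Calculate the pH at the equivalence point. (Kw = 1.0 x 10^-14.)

n(HN3) = 0.1816 x 0.01772 = 0.003218 mol; V(LiOH) at equivalence = 0.003218/0.2962 = 0.01086 L.
At equivalence all the acid is converted to N3-; total volume = 0.01772 + 0.01086 = 0.02858 L, so [N3-] = 0.003218/0.02858 = 0.1126 M.
Kb = Kw/Ka = 1.0e-14 / 1.9 x 10^-5 = 5.26e-10.
[OH^-] = sqrt(Kb x [N3-]) = sqrt(5.26e-10 x 0.1126) = 7.70e-6 M.
pOH = 5.11, so pH = 14.00 - 5.11 = 8.89.

8.89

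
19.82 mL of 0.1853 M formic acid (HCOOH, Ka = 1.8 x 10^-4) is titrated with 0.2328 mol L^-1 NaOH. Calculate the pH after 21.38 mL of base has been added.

12.50

n(acid) = 0.1853 x 0.01982 = 0.003673 mol; n(NaOH) added = 0.2328 x 0.02138 = 0.004977 mol.
Base is in excess by 0.004977 - 0.003673 = 0.001305 mol in a total volume of 0.04120 L.
[OH^-] = 0.001305/0.04120 = 0.03167 M, so pOH = 1.50 and pH = 14.00 - 1.50 = 12.50.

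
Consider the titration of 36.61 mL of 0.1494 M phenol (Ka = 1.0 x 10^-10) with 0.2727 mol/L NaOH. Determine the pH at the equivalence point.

11.49

n(C6H5OH) = 0.1494 x 0.03661 = 0.005470 mol; V(NaOH) at equivalence = 0.005470/0.2727 = 0.02006 L.
At equivalence all the acid is converted to C6H5O-; total volume = 0.03661 + 0.02006 = 0.05667 L, so [C6H5O-] = 0.005470/0.05667 = 0.09652 M.
Kb = Kw/Ka = 1.0e-14 / 1.0 x 10^-10 = 0.000100.
[OH^-] = sqrt(Kb x [C6H5O-]) = sqrt(0.000100 x 0.09652) = 0.00311 M.
pOH = 2.51, so pH = 14.00 - 2.51 = 11.49.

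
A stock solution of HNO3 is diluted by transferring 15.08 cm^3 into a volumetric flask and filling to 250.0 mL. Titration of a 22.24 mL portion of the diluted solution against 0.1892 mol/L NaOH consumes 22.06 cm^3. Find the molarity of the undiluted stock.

3.11 M

n(NaOH) = 0.1892 x 0.02206 = 0.004174 mol.
n(HNO3) in the aliquot = 0.004174 mol.
[diluted HNO3] = 0.004174 / 0.02224 = 0.1877 M.
Dilution factor = 250.0/15.08 = 16.58, so [stock] = 0.1877 x 16.58 = 3.11 M.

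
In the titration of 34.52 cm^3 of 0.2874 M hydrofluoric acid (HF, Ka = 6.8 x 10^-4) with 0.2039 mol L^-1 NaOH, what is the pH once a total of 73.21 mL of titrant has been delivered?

12.67

n(acid) = 0.2874 x 0.03452 = 0.009921 mol; n(NaOH) added = 0.2039 x 0.07321 = 0.01493 mol.
Base is in excess by 0.01493 - 0.009921 = 0.005006 mol in a total volume of 0.1077 L.
[OH^-] = 0.005006/0.1077 = 0.04647 M, so pOH = 1.33 and pH = 14.00 - 1.33 = 12.67.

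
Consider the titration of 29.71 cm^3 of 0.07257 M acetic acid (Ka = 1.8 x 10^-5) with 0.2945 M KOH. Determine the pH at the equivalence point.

8.75

n(CH3COOH) = 0.07257 x 0.02971 = 0.002156 mol; V(KOH) at equivalence = 0.002156/0.2945 = 0.007321 L.
At equivalence all the acid is converted to CH3COO-; total volume = 0.02971 + 0.007321 = 0.03703 L, so [CH3COO-] = 0.002156/0.03703 = 0.05822 M.
Kb = Kw/Ka = 1.0e-14 / 1.8 x 10^-5 = 5.56e-10.
[OH^-] = sqrt(Kb x [CH3COO-]) = sqrt(5.56e-10 x 0.05822) = 5.69e-6 M.
pOH = 5.25, so pH = 14.00 - 5.25 = 8.75.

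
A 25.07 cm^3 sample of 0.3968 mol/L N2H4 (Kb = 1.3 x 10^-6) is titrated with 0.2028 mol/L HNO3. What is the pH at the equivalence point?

n(N2H4) = 0.3968 x 0.02507 = 0.009948 mol; V(HNO3) at equivalence = 0.009948/0.2028 = 0.04905 L.
At equivalence the base is fully converted to N2H5+; total volume = 0.07412 L, so [N2H5+] = 0.009948/0.07412 = 0.1342 M.
Ka(N2H5+) = Kw/Kb = 1.0e-14 / 1.3 x 10^-6 = 7.69e-9.
[H^+] = sqrt(Ka x [N2H5+]) = sqrt(7.69e-9 x 0.1342) = 3.21e-5 M.
pH = -log(3.21e-5) = 4.49.

4.49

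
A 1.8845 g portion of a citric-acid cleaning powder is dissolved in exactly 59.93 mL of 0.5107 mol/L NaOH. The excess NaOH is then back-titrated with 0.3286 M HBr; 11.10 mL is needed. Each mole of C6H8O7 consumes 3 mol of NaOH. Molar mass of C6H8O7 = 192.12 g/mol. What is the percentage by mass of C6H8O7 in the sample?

91.6%

Total n(NaOH) added = 0.5107 x 0.05993 = 0.03061 mol.
n(HBr) used = 0.3286 x 0.01110 = 0.003647 mol, which equals the excess n(NaOH).
So n(NaOH) consumed by the sample = 0.03061 - 0.003647 = 0.02696 mol.
n(C6H8O7) = 0.02696 / 3 = 0.008986 mol.
mass C6H8O7 = 0.008986 x 192.12 = 1.726 g, so %C6H8O7 = 1.726/1.8845 x 100 = 91.6%.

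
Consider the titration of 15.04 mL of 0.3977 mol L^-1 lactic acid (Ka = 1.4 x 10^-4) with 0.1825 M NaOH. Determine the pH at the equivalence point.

8.48

n(HC3H5O3) = 0.3977 x 0.01504 = 0.005981 mol; V(NaOH) at equivalence = 0.005981/0.1825 = 0.03277 L.
At equivalence all the acid is converted to C3H5O3-; total volume = 0.01504 + 0.03277 = 0.04781 L, so [C3H5O3-] = 0.005981/0.04781 = 0.1251 M.
Kb = Kw/Ka = 1.0e-14 / 1.4 x 10^-4 = 7.14e-11.
[OH^-] = sqrt(Kb x [C3H5O3-]) = sqrt(7.14e-11 x 0.1251) = 2.99e-6 M.
pOH = 5.52, so pH = 14.00 - 5.52 = 8.48.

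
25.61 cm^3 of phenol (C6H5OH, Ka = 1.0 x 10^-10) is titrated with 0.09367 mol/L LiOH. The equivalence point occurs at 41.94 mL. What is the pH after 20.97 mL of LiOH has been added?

10.00

20.97 mL is exactly half the equivalence volume (41.94/2), i.e. the half-equivalence point.
There, n(HA) = n(A^-), so pH = pKa = -log(1.0 x 10^-10) = 10.00.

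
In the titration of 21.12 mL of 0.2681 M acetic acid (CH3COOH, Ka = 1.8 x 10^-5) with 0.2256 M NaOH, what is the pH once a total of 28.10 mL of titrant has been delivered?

12.14

n(acid) = 0.2681 x 0.02112 = 0.005662 mol; n(NaOH) added = 0.2256 x 0.02810 = 0.006339 mol.
Base is in excess by 0.006339 - 0.005662 = 0.0006771 mol in a total volume of 0.04922 L.
[OH^-] = 0.0006771/0.04922 = 0.01376 M, so pOH = 1.86 and pH = 14.00 - 1.86 = 12.14.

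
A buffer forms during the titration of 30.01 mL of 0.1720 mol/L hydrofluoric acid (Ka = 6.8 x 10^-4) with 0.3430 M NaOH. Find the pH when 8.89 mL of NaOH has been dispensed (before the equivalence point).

Initial n(HF) = 0.1720 x 0.03001 = 0.005162 mol.
n(NaOH) added = 0.3430 x 0.008890 = 0.003049 mol, converting that many moles of HF to F-.
Remaining n(HF) = 0.002112 mol; n(F-) = 0.003049 mol.
By Henderson-Hasselbalch, pH = pKa + log([A^-]/[HA]) = 3.17 + log(0.003049/0.002112) = 3.17 + (+0.16) = 3.33.

3.33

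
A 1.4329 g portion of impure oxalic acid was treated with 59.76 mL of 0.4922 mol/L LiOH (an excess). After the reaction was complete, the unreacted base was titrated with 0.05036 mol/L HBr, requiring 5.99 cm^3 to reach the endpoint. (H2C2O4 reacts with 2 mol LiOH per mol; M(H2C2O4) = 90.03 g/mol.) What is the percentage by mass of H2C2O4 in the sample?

Total n(LiOH) added = 0.4922 x 0.05976 = 0.02941 mol.
n(HBr) used = 0.05036 x 0.005990 = 0.0003017 mol, which equals the excess n(LiOH).
So n(LiOH) consumed by the sample = 0.02941 - 0.0003017 = 0.02911 mol.
n(H2C2O4) = 0.02911 / 2 = 0.01456 mol.
mass H2C2O4 = 0.01456 x 90.03 = 1.310 g, so %H2C2O4 = 1.310/1.4329 x 100 = 91.5%.

91.5%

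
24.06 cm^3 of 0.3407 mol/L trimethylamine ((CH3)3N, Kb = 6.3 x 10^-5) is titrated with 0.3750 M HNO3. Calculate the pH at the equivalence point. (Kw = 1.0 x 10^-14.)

5.27

n((CH3)3N) = 0.3407 x 0.02406 = 0.008197 mol; V(HNO3) at equivalence = 0.008197/0.3750 = 0.02186 L.
At equivalence the base is fully converted to (CH3)3NH+; total volume = 0.04592 L, so [(CH3)3NH+] = 0.008197/0.04592 = 0.1785 M.
Ka((CH3)3NH+) = Kw/Kb = 1.0e-14 / 6.3 x 10^-5 = 1.59e-10.
[H^+] = sqrt(Ka x [(CH3)3NH+]) = sqrt(1.59e-10 x 0.1785) = 5.32e-6 M.
pH = -log(5.32e-6) = 5.27.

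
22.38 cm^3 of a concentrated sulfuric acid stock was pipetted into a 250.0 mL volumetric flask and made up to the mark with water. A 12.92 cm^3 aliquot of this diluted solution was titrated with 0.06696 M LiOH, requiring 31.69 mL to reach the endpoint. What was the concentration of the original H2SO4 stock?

0.917 M

n(LiOH) = 0.06696 x 0.03169 = 0.002122 mol.
n(H2SO4) in the aliquot = 0.002122 x 1/2 = 0.001061 mol.
[diluted H2SO4] = 0.001061 / 0.01292 = 0.08212 M.
Dilution factor = 250.0/22.38 = 11.17, so [stock] = 0.08212 x 11.17 = 0.917 M.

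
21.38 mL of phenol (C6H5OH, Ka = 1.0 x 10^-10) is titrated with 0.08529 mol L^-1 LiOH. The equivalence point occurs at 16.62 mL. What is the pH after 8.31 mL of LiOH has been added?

10.00

8.31 mL is exactly half the equivalence volume (16.62/2), i.e. the half-equivalence point.
There, n(HA) = n(A^-), so pH = pKa = -log(1.0 x 10^-10) = 10.00.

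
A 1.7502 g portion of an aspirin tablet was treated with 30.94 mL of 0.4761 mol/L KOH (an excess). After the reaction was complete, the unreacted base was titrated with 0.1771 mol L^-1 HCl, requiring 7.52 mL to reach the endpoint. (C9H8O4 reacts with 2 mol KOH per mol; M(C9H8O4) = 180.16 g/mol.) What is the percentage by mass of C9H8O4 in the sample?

Total n(KOH) added = 0.4761 x 0.03094 = 0.01473 mol.
n(HCl) used = 0.1771 x 0.007520 = 0.001332 mol, which equals the excess n(KOH).
So n(KOH) consumed by the sample = 0.01473 - 0.001332 = 0.01340 mol.
n(C9H8O4) = 0.01340 / 2 = 0.006699 mol.
mass C9H8O4 = 0.006699 x 180.16 = 1.207 g, so %C9H8O4 = 1.207/1.7502 x 100 = 69.0%.

69.0%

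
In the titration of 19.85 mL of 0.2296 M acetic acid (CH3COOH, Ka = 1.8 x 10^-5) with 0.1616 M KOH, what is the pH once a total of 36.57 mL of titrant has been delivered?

12.38

n(acid) = 0.2296 x 0.01985 = 0.004558 mol; n(KOH) added = 0.1616 x 0.03657 = 0.005910 mol.
Base is in excess by 0.005910 - 0.004558 = 0.001352 mol in a total volume of 0.05642 L.
[OH^-] = 0.001352/0.05642 = 0.02397 M, so pOH = 1.62 and pH = 14.00 - 1.62 = 12.38.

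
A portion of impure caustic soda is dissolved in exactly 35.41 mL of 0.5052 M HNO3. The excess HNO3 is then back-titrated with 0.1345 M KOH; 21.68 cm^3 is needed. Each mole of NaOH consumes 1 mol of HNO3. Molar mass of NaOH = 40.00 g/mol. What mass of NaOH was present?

Total n(HNO3) added = 0.5052 x 0.03541 = 0.01789 mol.
n(KOH) used = 0.1345 x 0.02168 = 0.002916 mol, which equals the excess n(HNO3).
So n(HNO3) consumed by the sample = 0.01789 - 0.002916 = 0.01497 mol.
n(NaOH) = 0.01497 / 1 = 0.01497 mol.
mass = 0.01497 mol x 40.00 g/mol = 0.599 g.

0.599 g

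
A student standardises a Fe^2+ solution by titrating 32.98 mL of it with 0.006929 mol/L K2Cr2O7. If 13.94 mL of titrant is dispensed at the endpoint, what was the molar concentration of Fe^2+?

n(K2Cr2O7) = 0.006929 x 0.01394 = 9.659e-5 mol.
From the balanced equation, 1 mol K2Cr2O7 reacts with 6 mol Fe^2+, so n(Fe^2+) = 9.659e-5 x 6/1 = 0.0005795 mol.
[Fe^2+] = 0.0005795 / 0.03298 L = 0.0176 M.

0.0176 M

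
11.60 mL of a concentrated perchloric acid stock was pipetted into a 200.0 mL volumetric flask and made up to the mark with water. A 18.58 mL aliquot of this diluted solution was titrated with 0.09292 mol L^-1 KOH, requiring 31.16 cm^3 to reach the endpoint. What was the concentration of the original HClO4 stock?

2.69 M

n(KOH) = 0.09292 x 0.03116 = 0.002895 mol.
n(HClO4) in the aliquot = 0.002895 mol.
[diluted HClO4] = 0.002895 / 0.01858 = 0.1558 M.
Dilution factor = 200.0/11.60 = 17.24, so [stock] = 0.1558 x 17.24 = 2.69 M.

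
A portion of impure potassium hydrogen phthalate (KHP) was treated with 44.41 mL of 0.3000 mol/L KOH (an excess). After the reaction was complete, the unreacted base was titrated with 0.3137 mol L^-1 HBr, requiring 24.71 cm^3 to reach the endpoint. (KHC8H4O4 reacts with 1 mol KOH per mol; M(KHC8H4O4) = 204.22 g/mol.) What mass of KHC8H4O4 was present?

1.14 g

Total n(KOH) added = 0.3000 x 0.04441 = 0.01332 mol.
n(HBr) used = 0.3137 x 0.02471 = 0.007752 mol, which equals the excess n(KOH).
So n(KOH) consumed by the sample = 0.01332 - 0.007752 = 0.005571 mol.
n(KHC8H4O4) = 0.005571 / 1 = 0.005571 mol.
mass = 0.005571 mol x 204.22 g/mol = 1.14 g.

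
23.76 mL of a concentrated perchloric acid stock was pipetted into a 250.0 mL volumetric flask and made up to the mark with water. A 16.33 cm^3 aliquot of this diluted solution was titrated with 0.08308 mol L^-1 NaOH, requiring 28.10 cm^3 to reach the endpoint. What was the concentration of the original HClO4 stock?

1.50 M

n(NaOH) = 0.08308 x 0.02810 = 0.002335 mol.
n(HClO4) in the aliquot = 0.002335 mol.
[diluted HClO4] = 0.002335 / 0.01633 = 0.1430 M.
Dilution factor = 250.0/23.76 = 10.52, so [stock] = 0.1430 x 10.52 = 1.50 M.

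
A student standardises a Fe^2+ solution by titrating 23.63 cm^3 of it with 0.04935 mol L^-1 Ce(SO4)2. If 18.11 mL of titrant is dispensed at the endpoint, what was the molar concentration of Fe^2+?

0.0378 M

n(Ce(SO4)2) = 0.04935 x 0.01811 = 0.0008937 mol.
From the balanced equation, 1 mol Ce(SO4)2 reacts with 1 mol Fe^2+, so n(Fe^2+) = 0.0008937 x 1/1 = 0.0008937 mol.
[Fe^2+] = 0.0008937 / 0.02363 L = 0.0378 M.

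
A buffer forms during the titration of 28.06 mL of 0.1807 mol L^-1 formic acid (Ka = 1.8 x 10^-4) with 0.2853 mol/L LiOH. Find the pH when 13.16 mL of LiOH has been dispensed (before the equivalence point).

4.20

Initial n(HCOOH) = 0.1807 x 0.02806 = 0.005070 mol.
n(LiOH) added = 0.2853 x 0.01316 = 0.003755 mol, converting that many moles of HCOOH to HCOO-.
Remaining n(HCOOH) = 0.001316 mol; n(HCOO-) = 0.003755 mol.
By Henderson-Hasselbalch, pH = pKa + log([A^-]/[HA]) = 3.74 + log(0.003755/0.001316) = 3.74 + (+0.46) = 4.20.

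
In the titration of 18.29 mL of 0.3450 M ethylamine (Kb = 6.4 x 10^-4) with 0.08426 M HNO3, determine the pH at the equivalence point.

n(C2H5NH2) = 0.3450 x 0.01829 = 0.006310 mol; V(HNO3) at equivalence = 0.006310/0.08426 = 0.07489 L.
At equivalence the base is fully converted to C2H5NH3+; total volume = 0.09318 L, so [C2H5NH3+] = 0.006310/0.09318 = 0.06772 M.
Ka(C2H5NH3+) = Kw/Kb = 1.0e-14 / 6.4 x 10^-4 = 1.56e-11.
[H^+] = sqrt(Ka x [C2H5NH3+]) = sqrt(1.56e-11 x 0.06772) = 1.03e-6 M.
pH = -log(1.03e-6) = 5.99.

5.99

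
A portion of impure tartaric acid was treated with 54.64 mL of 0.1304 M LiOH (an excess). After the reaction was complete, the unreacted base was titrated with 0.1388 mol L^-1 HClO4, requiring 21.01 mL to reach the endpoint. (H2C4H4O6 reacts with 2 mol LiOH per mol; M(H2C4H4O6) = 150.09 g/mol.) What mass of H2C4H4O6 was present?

0.316 g

Total n(LiOH) added = 0.1304 x 0.05464 = 0.007125 mol.
n(HClO4) used = 0.1388 x 0.02101 = 0.002916 mol, which equals the excess n(LiOH).
So n(LiOH) consumed by the sample = 0.007125 - 0.002916 = 0.004209 mol.
n(H2C4H4O6) = 0.004209 / 2 = 0.002104 mol.
mass = 0.002104 mol x 150.09 g/mol = 0.316 g.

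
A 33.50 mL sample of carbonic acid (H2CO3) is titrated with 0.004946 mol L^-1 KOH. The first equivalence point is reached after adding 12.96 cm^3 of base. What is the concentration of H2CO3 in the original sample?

0.00191 M

n(KOH) = 0.004946 x 0.01296 = 6.410e-5 mol.
At the first equivalence point, 1 mol OH^- react per mol H2CO3, so n(H2CO3) = 6.410e-5 / 1 = 6.410e-5 mol.
[H2CO3] = 6.410e-5 / 0.03350 L = 0.00191 M.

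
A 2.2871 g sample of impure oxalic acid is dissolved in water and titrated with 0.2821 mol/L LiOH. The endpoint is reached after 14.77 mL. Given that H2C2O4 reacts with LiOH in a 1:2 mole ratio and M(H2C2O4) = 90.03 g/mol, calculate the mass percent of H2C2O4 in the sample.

8.20%

n(LiOH) = 0.2821 x 0.01477 = 0.004167 mol.
n(H2C2O4) = 0.004167 / 2 = 0.002083 mol.
mass of H2C2O4 = 0.002083 x 90.03 = 0.1876 g.
% purity = 0.1876 / 2.2871 x 100 = 8.20%.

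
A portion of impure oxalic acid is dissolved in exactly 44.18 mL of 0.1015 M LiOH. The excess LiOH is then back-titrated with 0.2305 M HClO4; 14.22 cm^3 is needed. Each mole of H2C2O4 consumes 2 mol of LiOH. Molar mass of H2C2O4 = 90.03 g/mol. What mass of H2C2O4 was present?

0.0543 g

Total n(LiOH) added = 0.1015 x 0.04418 = 0.004484 mol.
n(HClO4) used = 0.2305 x 0.01422 = 0.003278 mol, which equals the excess n(LiOH).
So n(LiOH) consumed by the sample = 0.004484 - 0.003278 = 0.001207 mol.
n(H2C2O4) = 0.001207 / 2 = 0.0006033 mol.
mass = 0.0006033 mol x 90.03 g/mol = 0.0543 g.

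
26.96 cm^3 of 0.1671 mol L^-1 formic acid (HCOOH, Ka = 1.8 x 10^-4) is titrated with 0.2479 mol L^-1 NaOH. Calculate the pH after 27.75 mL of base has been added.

12.64

n(acid) = 0.1671 x 0.02696 = 0.004505 mol; n(NaOH) added = 0.2479 x 0.02775 = 0.006879 mol.
Base is in excess by 0.006879 - 0.004505 = 0.002374 mol in a total volume of 0.05471 L.
[OH^-] = 0.002374/0.05471 = 0.04340 M, so pOH = 1.36 and pH = 14.00 - 1.36 = 12.64.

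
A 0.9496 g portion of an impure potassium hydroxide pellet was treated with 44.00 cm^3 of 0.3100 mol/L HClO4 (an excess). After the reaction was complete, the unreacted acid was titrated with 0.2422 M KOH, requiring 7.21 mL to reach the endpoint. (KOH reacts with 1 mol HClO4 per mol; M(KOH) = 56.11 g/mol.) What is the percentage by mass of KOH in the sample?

Total n(HClO4) added = 0.3100 x 0.04400 = 0.01364 mol.
n(KOH) used = 0.2422 x 0.007210 = 0.001746 mol, which equals the excess n(HClO4).
So n(HClO4) consumed by the sample = 0.01364 - 0.001746 = 0.01189 mol.
n(KOH) = 0.01189 / 1 = 0.01189 mol.
mass KOH = 0.01189 x 56.11 = 0.6674 g, so %KOH = 0.6674/0.9496 x 100 = 70.3%.

70.3%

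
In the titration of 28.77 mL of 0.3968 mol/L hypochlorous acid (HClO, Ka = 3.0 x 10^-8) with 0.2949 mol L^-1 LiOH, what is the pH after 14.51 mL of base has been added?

7.30

Initial n(HClO) = 0.3968 x 0.02877 = 0.01142 mol.
n(LiOH) added = 0.2949 x 0.01451 = 0.004279 mol, converting that many moles of HClO to ClO-.
Remaining n(HClO) = 0.007137 mol; n(ClO-) = 0.004279 mol.
By Henderson-Hasselbalch, pH = pKa + log([A^-]/[HA]) = 7.52 + log(0.004279/0.007137) = 7.52 + (-0.22) = 7.30.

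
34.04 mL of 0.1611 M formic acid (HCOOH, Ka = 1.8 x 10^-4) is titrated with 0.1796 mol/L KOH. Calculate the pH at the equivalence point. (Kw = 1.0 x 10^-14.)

8.34

n(HCOOH) = 0.1611 x 0.03404 = 0.005484 mol; V(KOH) at equivalence = 0.005484/0.1796 = 0.03053 L.
At equivalence all the acid is converted to HCOO-; total volume = 0.03404 + 0.03053 = 0.06457 L, so [HCOO-] = 0.005484/0.06457 = 0.08492 M.
Kb = Kw/Ka = 1.0e-14 / 1.8 x 10^-4 = 5.56e-11.
[OH^-] = sqrt(Kb x [HCOO-]) = sqrt(5.56e-11 x 0.08492) = 2.17e-6 M.
pOH = 5.66, so pH = 14.00 - 5.66 = 8.34.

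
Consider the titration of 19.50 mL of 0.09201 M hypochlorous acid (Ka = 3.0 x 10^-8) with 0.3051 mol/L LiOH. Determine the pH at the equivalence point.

10.19

n(HClO) = 0.09201 x 0.01950 = 0.001794 mol; V(LiOH) at equivalence = 0.001794/0.3051 = 0.005881 L.
At equivalence all the acid is converted to ClO-; total volume = 0.01950 + 0.005881 = 0.02538 L, so [ClO-] = 0.001794/0.02538 = 0.07069 M.
Kb = Kw/Ka = 1.0e-14 / 3.0 x 10^-8 = 3.33e-7.
[OH^-] = sqrt(Kb x [ClO-]) = sqrt(3.33e-7 x 0.07069) = 0.000154 M.
pOH = 3.81, so pH = 14.00 - 3.81 = 10.19.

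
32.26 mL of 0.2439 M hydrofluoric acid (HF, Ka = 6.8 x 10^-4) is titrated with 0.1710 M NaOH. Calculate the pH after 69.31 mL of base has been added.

12.59

n(acid) = 0.2439 x 0.03226 = 0.007868 mol; n(NaOH) added = 0.1710 x 0.06931 = 0.01185 mol.
Base is in excess by 0.01185 - 0.007868 = 0.003984 mol in a total volume of 0.1016 L.
[OH^-] = 0.003984/0.1016 = 0.03922 M, so pOH = 1.41 and pH = 14.00 - 1.41 = 12.59.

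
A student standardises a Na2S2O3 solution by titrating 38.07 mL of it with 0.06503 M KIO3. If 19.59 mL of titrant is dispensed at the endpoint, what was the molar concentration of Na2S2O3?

n(KIO3) = 0.06503 x 0.01959 = 0.001274 mol.
From the balanced equation, 1 mol KIO3 reacts with 6 mol Na2S2O3, so n(Na2S2O3) = 0.001274 x 6/1 = 0.007644 mol.
[Na2S2O3] = 0.007644 / 0.03807 L = 0.201 M.

0.201 M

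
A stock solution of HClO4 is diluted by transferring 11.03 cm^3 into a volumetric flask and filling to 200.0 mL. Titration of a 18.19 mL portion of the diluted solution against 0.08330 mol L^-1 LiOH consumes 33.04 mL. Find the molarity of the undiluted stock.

n(LiOH) = 0.08330 x 0.03304 = 0.002752 mol.
n(HClO4) in the aliquot = 0.002752 mol.
[diluted HClO4] = 0.002752 / 0.01819 = 0.1513 M.
Dilution factor = 200.0/11.03 = 18.13, so [stock] = 0.1513 x 18.13 = 2.74 M.

2.74 M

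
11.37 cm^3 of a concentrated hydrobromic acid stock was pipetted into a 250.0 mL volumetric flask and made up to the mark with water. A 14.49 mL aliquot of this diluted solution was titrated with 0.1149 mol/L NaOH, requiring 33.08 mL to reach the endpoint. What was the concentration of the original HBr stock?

n(NaOH) = 0.1149 x 0.03308 = 0.003801 mol.
n(HBr) in the aliquot = 0.003801 mol.
[diluted HBr] = 0.003801 / 0.01449 = 0.2623 M.
Dilution factor = 250.0/11.37 = 21.99, so [stock] = 0.2623 x 21.99 = 5.77 M.

5.77 M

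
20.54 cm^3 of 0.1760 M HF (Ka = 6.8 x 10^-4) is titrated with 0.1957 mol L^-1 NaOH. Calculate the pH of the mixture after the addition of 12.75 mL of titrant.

Initial n(HF) = 0.1760 x 0.02054 = 0.003615 mol.
n(NaOH) added = 0.1957 x 0.01275 = 0.002495 mol, converting that many moles of HF to F-.
Remaining n(HF) = 0.001120 mol; n(F-) = 0.002495 mol.
By Henderson-Hasselbalch, pH = pKa + log([A^-]/[HA]) = 3.17 + log(0.002495/0.001120) = 3.17 + (+0.35) = 3.52.

3.52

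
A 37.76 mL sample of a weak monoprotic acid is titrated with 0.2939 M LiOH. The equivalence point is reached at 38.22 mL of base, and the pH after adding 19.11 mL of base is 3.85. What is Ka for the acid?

19.11 mL is half of the equivalence volume, so this is the half-equivalence point where [HA] = [A^-].
At half-equivalence pH = pKa, so pKa = 3.85.
Ka = 10^(-3.85) = 1.4 x 10^-4.

1.4 x 10^-4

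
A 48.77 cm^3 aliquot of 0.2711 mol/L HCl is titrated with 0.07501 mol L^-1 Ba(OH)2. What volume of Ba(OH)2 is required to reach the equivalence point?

88.1 mL

n(HCl) = 0.2711 mol/L x 0.04877 L = 0.01322 mol.
The neutralisation is 2 HCl : 1 Ba(OH)2, so n(Ba(OH)2) = 0.01322 x 1/2 = 0.006611 mol.
V(Ba(OH)2) = 0.006611 / 0.07501 = 0.08813 L = 88.1 mL.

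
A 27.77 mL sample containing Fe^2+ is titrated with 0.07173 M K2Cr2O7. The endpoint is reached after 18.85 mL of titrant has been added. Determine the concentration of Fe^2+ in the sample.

0.292 M

n(K2Cr2O7) = 0.07173 x 0.01885 = 0.001352 mol.
From the balanced equation, 1 mol K2Cr2O7 reacts with 6 mol Fe^2+, so n(Fe^2+) = 0.001352 x 6/1 = 0.008113 mol.
[Fe^2+] = 0.008113 / 0.02777 L = 0.292 M.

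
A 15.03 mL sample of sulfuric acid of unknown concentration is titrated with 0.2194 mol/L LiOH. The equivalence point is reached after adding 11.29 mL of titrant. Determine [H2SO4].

n(LiOH) delivered = 0.2194 x 0.01129 = 0.002477 mol.
The reaction is 1 H2SO4 + 2 LiOH, so n(H2SO4) = 0.002477 x 1/2 = 0.001239 mol.
[H2SO4] = 0.001239 mol / 0.01503 L = 0.0824 M.

0.0824 M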